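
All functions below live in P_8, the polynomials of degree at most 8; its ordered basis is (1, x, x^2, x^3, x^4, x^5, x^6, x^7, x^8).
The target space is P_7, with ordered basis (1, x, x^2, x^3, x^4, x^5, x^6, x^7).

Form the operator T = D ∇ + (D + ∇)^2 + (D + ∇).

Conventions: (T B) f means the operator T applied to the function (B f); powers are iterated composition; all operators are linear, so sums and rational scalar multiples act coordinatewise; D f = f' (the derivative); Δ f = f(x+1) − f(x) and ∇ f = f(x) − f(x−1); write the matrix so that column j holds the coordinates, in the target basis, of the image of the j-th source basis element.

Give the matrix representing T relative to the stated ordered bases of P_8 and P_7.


the matrix is [[0, 2, 9, -14, 25, -44, 79, -146, 277]; [0, 0, 4, 27, -56, 125, -264, 553, -1168]; [0, 0, 0, 6, 54, -140, 375, -924, 2212]; [0, 0, 0, 0, 8, 90, -280, 875, -2464]; [0, 0, 0, 0, 0, 10, 135, -490, 1750]; [0, 0, 0, 0, 0, 0, 12, 189, -784]; [0, 0, 0, 0, 0, 0, 0, 14, 252]; [0, 0, 0, 0, 0, 0, 0, 0, 16]] (rows listed top to bottom)

image of 1: 0
image of x: 2
image of x^2: 4x + 9
image of x^3: 6x^2 + 27x - 14
image of x^4: 8x^3 + 54x^2 - 56x + 25
image of x^5: 10x^4 + 90x^3 - 140x^2 + 125x - 44
image of x^6: 12x^5 + 135x^4 - 280x^3 + 375x^2 - 264x + 79
image of x^7: 14x^6 + 189x^5 - 490x^4 + 875x^3 - 924x^2 + 553x - 146
image of x^8: 16x^7 + 252x^6 - 784x^5 + 1750x^4 - 2464x^3 + 2212x^2 - 1168x + 277
each image's coordinates form column j of the matrix


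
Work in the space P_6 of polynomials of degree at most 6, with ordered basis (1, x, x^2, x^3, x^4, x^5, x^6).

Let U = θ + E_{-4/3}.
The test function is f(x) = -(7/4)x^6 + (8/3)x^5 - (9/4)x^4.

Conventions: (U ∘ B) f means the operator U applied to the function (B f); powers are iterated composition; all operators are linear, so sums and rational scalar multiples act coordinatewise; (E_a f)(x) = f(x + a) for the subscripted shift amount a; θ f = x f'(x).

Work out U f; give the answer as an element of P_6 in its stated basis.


the image equals g(x) = -(49/4)x^6 + 30x^5 - (2725/36)x^4 + (3844/27)x^3 - (13784/81)x^2 + (26176/243)x - 6848/243

θ f = -(21/2)x^6 + (40/3)x^5 - 9x^4
E_{-4/3} f = -(7/4)x^6 + (50/3)x^5 - (2401/36)x^4 + (3844/27)x^3 - (13784/81)x^2 + (26176/243)x - 6848/243
(θ + E_{-4/3}) f = -(49/4)x^6 + 30x^5 - (2725/36)x^4 + (3844/27)x^3 - (13784/81)x^2 + (26176/243)x - 6848/243


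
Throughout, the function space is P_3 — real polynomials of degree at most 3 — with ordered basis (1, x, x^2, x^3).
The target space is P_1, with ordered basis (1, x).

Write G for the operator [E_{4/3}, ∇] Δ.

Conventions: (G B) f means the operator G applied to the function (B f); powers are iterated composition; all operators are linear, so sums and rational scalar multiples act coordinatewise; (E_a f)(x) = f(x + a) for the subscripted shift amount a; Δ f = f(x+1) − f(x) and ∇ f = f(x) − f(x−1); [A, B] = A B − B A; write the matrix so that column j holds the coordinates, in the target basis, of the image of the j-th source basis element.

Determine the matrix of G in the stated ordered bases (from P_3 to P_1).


image of 1: 0
image of x: 0
image of x^2: 0
image of x^3: 0
each image's coordinates form column j of the matrix

the matrix is [[0, 0, 0, 0]; [0, 0, 0, 0]] (rows listed top to bottom)


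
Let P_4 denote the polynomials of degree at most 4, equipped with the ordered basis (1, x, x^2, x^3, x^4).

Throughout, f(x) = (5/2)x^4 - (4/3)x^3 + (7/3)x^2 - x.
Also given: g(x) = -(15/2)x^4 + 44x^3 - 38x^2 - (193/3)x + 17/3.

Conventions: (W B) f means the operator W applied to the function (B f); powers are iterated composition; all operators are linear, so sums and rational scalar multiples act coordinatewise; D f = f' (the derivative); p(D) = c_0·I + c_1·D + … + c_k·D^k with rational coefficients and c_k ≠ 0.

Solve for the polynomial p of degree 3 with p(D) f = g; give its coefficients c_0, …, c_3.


D^0 f = (5/2)x^4 - (4/3)x^3 + (7/3)x^2 - x
D^1 f = 10x^3 - 4x^2 + (14/3)x - 1
D^2 f = 30x^2 - 8x + 14/3
D^3 f = 60x - 8
matching coefficients of g against c_0 f + c_1 Df + … from the top degree down determines the c_i
solution: c_0 = -3, c_1 = 4, c_2 = -1/2, c_3 = -3/2

p(D) = -3·I + 4·D − (1/2)·D^2 − (3/2)·D^3, i.e. c_0 = -3, c_1 = 4, c_2 = -1/2, c_3 = -3/2


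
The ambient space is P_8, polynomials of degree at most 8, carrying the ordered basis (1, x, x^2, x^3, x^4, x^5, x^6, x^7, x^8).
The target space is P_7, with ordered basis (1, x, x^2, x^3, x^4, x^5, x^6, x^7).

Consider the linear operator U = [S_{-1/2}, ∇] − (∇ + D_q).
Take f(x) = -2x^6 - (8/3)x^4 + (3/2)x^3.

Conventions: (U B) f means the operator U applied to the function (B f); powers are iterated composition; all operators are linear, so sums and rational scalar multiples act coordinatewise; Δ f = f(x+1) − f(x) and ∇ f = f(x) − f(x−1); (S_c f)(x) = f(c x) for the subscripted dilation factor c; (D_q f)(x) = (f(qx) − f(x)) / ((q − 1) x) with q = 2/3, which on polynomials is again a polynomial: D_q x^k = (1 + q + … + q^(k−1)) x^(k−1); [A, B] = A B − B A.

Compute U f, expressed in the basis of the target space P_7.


the image equals g(x) = (70123/3888)x^5 - (915/32)x^4 + (41933/648)x^3 - (4027/96)x^2 + (985/24)x - 1/96

∇ f = -12x^5 + 30x^4 - (152/3)x^3 + (101/2)x^2 - (163/6)x + 37/6
S_{-1/2} ∇ f = (3/8)x^5 + (15/8)x^4 + (19/3)x^3 + (101/8)x^2 + (163/12)x + 37/6
S_{-1/2} f = -(1/32)x^6 - (1/6)x^4 - (3/16)x^3
∇ S_{-1/2} f = -(3/16)x^5 + (15/32)x^4 - (31/24)x^3 + (29/32)x^2 - (7/24)x + 1/96
[S_{-1/2}, ∇] f = (9/16)x^5 + (45/32)x^4 + (61/8)x^3 + (375/32)x^2 + (111/8)x + 197/32
∇ f = -12x^5 + 30x^4 - (152/3)x^3 + (101/2)x^2 - (163/6)x + 37/6
D_q f = -(1330/243)x^5 - (520/81)x^3 + (19/6)x^2
(∇ + D_q) f = -(4246/243)x^5 + 30x^4 - (4624/81)x^3 + (161/3)x^2 - (163/6)x + 37/6
(-(∇ + D_q)) f = (4246/243)x^5 - 30x^4 + (4624/81)x^3 - (161/3)x^2 + (163/6)x - 37/6
([S_{-1/2}, ∇] − (∇ + D_q)) f = (70123/3888)x^5 - (915/32)x^4 + (41933/648)x^3 - (4027/96)x^2 + (985/24)x - 1/96


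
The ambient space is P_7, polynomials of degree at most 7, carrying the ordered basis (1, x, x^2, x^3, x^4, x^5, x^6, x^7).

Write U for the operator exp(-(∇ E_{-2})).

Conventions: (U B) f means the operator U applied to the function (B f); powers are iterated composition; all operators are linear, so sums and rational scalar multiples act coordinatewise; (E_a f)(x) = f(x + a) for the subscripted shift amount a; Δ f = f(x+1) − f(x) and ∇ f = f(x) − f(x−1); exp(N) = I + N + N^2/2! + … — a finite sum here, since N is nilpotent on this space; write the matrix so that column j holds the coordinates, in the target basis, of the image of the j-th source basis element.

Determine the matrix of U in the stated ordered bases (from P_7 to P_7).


image of 1: 1
image of x: x - 1
image of x^2: x^2 - 2x + 6
image of x^3: x^3 - 3x^2 + 18x - 35
image of x^4: x^4 - 4x^3 + 36x^2 - 140x + 247
image of x^5: x^5 - 5x^4 + 60x^3 - 350x^2 + 1235x - 2102
image of x^6: x^6 - 6x^5 + 90x^4 - 700x^3 + 3705x^2 - 12612x + 20547
image of x^7: x^7 - 7x^6 + 126x^5 - 1225x^4 + 8645x^3 - 44142x^2 + 143829x - 224541
each image's coordinates form column j of the matrix

the matrix is [[1, -1, 6, -35, 247, -2102, 20547, -224541]; [0, 1, -2, 18, -140, 1235, -12612, 143829]; [0, 0, 1, -3, 36, -350, 3705, -44142]; [0, 0, 0, 1, -4, 60, -700, 8645]; [0, 0, 0, 0, 1, -5, 90, -1225]; [0, 0, 0, 0, 0, 1, -6, 126]; [0, 0, 0, 0, 0, 0, 1, -7]; [0, 0, 0, 0, 0, 0, 0, 1]] (rows listed top to bottom)


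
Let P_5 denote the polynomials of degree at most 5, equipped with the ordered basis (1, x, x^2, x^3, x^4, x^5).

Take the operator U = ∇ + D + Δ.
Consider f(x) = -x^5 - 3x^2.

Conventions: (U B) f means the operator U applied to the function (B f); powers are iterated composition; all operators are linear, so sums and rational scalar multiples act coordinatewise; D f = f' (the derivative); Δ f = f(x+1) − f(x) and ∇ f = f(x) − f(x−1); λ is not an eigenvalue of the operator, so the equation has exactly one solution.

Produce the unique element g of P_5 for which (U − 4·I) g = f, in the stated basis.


write g with unknown coordinates in the stated basis and equate coefficients in (U − 4·I) g = f
solving from the highest basis element down gives g = (1/4)x^5 + (15/16)x^4 + (45/16)x^3 + (533/64)x^2 + (1839/128)x + 6301/512
check: U g = (15/4)x^4 + (45/4)x^3 + (485/16)x^2 + (1839/32)x + 6301/128
so U g − 4·g = -x^5 - 3x^2 = f ✓

the image equals g(x) = (1/4)x^5 + (15/16)x^4 + (45/16)x^3 + (533/64)x^2 + (1839/128)x + 6301/512


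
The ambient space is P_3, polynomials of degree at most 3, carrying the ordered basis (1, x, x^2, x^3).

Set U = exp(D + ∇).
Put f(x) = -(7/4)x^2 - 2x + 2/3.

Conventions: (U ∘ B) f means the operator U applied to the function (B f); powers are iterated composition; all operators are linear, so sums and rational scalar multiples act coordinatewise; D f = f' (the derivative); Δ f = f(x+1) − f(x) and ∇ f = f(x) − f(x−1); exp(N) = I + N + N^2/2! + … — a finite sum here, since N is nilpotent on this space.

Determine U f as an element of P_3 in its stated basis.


g(x) = -(7/4)x^2 - 9x - 103/12

order-1 term: -7x - 9/4
order-2 term: -7
the series for exp(D + ∇) f terminates at order 2
exp(D + ∇) f = -(7/4)x^2 - 9x - 103/12


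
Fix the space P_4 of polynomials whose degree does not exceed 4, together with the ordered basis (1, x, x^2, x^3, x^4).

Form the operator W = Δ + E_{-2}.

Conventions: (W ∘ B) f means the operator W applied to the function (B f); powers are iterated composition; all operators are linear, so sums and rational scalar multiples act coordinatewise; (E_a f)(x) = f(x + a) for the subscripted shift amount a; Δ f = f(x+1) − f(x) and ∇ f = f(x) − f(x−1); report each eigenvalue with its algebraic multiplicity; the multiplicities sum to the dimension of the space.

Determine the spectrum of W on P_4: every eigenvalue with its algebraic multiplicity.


image of 1: 1
image of x: x - 1
image of x^2: x^2 - 2x + 5
image of x^3: x^3 - 3x^2 + 15x - 7
image of x^4: x^4 - 4x^3 + 30x^2 - 28x + 17
the matrix is upper triangular; its diagonal is (1, 1, 1, 1, 1)
for a triangular matrix the eigenvalues are the diagonal entries, with algebraic multiplicity their repetition count

λ = 1 (multiplicity 5)


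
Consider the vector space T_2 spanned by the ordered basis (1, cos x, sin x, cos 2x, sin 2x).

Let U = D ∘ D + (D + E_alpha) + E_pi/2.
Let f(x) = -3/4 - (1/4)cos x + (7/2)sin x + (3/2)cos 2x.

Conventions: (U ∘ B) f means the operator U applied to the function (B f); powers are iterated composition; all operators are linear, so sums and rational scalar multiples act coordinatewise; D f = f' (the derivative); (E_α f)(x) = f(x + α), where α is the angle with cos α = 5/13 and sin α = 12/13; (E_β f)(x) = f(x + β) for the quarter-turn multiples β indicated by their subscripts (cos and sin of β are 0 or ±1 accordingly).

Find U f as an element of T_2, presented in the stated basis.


the image equals g(x) = -3/2 + (135/13)cos x - (37/26)sin x - (1446/169)cos 2x - (687/169)sin 2x

D f = (7/2)cos x + (1/4)sin x - 3sin 2x
D D f = (1/4)cos x - (7/2)sin x - 6cos 2x
D f = (7/2)cos x + (1/4)sin x - 3sin 2x
E_alpha f = -3/4 + (163/52)cos x + (41/26)sin x - (357/338)cos 2x - (180/169)sin 2x
(D + E_alpha) f = -3/4 + (345/52)cos x + (95/52)sin x - (357/338)cos 2x - (687/169)sin 2x
E_pi/2 f = -3/4 + (7/2)cos x + (1/4)sin x - (3/2)cos 2x
(D ∘ D + (D + E_alpha) + E_pi/2) f = -3/2 + (135/13)cos x - (37/26)sin x - (1446/169)cos 2x - (687/169)sin 2x


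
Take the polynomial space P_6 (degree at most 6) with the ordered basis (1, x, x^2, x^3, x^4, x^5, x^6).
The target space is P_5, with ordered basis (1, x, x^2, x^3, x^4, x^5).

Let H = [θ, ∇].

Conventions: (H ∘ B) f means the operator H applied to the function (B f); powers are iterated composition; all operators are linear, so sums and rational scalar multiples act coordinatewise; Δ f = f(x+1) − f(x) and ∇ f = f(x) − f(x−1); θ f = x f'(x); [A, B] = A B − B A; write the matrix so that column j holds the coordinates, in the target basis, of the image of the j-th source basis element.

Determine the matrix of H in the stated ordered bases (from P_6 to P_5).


image of 1: 0
image of x: -1
image of x^2: -2x + 2
image of x^3: -3x^2 + 6x - 3
image of x^4: -4x^3 + 12x^2 - 12x + 4
image of x^5: -5x^4 + 20x^3 - 30x^2 + 20x - 5
image of x^6: -6x^5 + 30x^4 - 60x^3 + 60x^2 - 30x + 6
each image's coordinates form column j of the matrix

the matrix is [[0, -1, 2, -3, 4, -5, 6]; [0, 0, -2, 6, -12, 20, -30]; [0, 0, 0, -3, 12, -30, 60]; [0, 0, 0, 0, -4, 20, -60]; [0, 0, 0, 0, 0, -5, 30]; [0, 0, 0, 0, 0, 0, -6]] (rows listed top to bottom)


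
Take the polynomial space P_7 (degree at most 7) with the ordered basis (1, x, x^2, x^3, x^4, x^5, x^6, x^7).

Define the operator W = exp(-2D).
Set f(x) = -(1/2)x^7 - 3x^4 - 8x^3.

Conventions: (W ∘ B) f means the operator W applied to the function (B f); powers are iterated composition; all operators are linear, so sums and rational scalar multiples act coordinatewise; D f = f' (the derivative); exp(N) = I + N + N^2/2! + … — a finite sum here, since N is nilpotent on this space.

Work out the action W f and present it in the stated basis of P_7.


the image equals g(x) = -(1/2)x^7 + 7x^6 - 42x^5 + 137x^4 - 264x^3 + 312x^2 - 224x + 80

order-1 term: 7x^6 + 24x^3 + 48x^2
order-2 term: -42x^5 - 72x^2 - 96x
order-3 term: 140x^4 + 96x + 64
order-4 term: -280x^3 - 48
order-5 term: 336x^2
order-6 term: -224x
order-7 term: 64
the series for exp(-2D) f terminates at order 7
exp(-2D) f = -(1/2)x^7 + 7x^6 - 42x^5 + 137x^4 - 264x^3 + 312x^2 - 224x + 80


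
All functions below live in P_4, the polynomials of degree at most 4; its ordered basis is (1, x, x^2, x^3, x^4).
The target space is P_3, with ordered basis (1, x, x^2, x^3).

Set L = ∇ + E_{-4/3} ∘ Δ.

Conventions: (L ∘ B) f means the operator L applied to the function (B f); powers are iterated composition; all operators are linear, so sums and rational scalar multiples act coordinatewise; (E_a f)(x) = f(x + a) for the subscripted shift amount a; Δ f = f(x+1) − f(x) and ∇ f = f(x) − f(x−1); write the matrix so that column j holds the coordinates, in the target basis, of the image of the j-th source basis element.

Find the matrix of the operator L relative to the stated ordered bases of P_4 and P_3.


image of 1: 0
image of x: 2
image of x^2: 4x - 8/3
image of x^3: 6x^2 - 8x + 10/3
image of x^4: 8x^3 - 16x^2 + (40/3)x - 112/27
each image's coordinates form column j of the matrix

the matrix is [[0, 2, -8/3, 10/3, -112/27]; [0, 0, 4, -8, 40/3]; [0, 0, 0, 6, -16]; [0, 0, 0, 0, 8]] (rows listed top to bottom)


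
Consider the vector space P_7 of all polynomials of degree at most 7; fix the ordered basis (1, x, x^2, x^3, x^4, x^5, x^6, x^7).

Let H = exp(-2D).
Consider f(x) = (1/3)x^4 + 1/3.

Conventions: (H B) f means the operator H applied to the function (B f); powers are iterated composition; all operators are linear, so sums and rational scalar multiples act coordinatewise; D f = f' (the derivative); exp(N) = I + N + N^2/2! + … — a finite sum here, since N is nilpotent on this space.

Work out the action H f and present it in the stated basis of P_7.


order-1 term: -(8/3)x^3
order-2 term: 8x^2
order-3 term: -(32/3)x
order-4 term: 16/3
the series for exp(-2D) f terminates at order 4
exp(-2D) f = (1/3)x^4 - (8/3)x^3 + 8x^2 - (32/3)x + 17/3

the result is g(x) = (1/3)x^4 - (8/3)x^3 + 8x^2 - (32/3)x + 17/3


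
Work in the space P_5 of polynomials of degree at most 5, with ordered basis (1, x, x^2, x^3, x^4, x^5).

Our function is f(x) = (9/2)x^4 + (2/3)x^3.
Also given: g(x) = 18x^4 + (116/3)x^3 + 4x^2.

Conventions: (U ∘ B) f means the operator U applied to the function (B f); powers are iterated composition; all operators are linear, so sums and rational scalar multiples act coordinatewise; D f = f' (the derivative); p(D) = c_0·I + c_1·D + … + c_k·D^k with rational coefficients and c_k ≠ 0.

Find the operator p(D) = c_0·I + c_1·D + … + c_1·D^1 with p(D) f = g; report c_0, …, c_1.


D^0 f = (9/2)x^4 + (2/3)x^3
D^1 f = 18x^3 + 2x^2
matching coefficients of g against c_0 f + c_1 Df + … from the top degree down determines the c_i
solution: c_0 = 4, c_1 = 2

c_0 = 4, c_1 = 2


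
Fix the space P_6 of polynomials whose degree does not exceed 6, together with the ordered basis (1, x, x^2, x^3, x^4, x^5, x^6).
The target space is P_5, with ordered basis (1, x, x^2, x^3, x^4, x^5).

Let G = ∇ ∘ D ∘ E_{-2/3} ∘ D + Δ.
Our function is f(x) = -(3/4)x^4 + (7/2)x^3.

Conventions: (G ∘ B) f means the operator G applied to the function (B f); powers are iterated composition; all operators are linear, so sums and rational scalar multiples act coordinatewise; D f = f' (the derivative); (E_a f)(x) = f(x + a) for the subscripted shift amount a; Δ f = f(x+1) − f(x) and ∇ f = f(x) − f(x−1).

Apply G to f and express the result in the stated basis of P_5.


D f = -3x^3 + (21/2)x^2
E_{-2/3} D f = -3x^3 + (33/2)x^2 - 18x + 50/9
D (E_{-2/3} ∘ D) f = -9x^2 + 33x - 18
∇ D (E_{-2/3} ∘ D) f = -18x + 42
Δ f = -3x^3 + 6x^2 + (15/2)x + 11/4
(∇ ∘ D ∘ E_{-2/3} ∘ D + Δ) f = -3x^3 + 6x^2 - (21/2)x + 179/4

g(x) = -3x^3 + 6x^2 - (21/2)x + 179/4


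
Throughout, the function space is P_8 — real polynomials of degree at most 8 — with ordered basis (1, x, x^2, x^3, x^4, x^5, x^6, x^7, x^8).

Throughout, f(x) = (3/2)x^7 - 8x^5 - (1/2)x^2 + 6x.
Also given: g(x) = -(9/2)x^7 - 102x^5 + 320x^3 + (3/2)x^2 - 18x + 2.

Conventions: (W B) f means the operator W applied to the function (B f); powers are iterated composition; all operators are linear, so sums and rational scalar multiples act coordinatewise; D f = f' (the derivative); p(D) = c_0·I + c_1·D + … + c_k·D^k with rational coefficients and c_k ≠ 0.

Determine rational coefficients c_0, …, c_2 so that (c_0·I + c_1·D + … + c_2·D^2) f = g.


D^0 f = (3/2)x^7 - 8x^5 - (1/2)x^2 + 6x
D^1 f = (21/2)x^6 - 40x^4 - x + 6
D^2 f = 63x^5 - 160x^3 - 1
matching coefficients of g against c_0 f + c_1 Df + … from the top degree down determines the c_i
solution: c_0 = -3, c_1 = 0, c_2 = -2

p(D) = -3·I − 2·D^2, i.e. c_0 = -3, c_1 = 0, c_2 = -2


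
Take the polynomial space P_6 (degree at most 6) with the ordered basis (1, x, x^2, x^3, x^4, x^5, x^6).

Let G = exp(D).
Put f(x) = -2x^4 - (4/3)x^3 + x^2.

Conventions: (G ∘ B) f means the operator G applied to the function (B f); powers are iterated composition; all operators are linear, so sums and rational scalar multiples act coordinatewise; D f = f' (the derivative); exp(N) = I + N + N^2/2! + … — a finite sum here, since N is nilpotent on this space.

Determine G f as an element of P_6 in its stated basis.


the result is g(x) = -2x^4 - (28/3)x^3 - 15x^2 - 10x - 7/3

order-1 term: -8x^3 - 4x^2 + 2x
order-2 term: -12x^2 - 4x + 1
order-3 term: -8x - 4/3
order-4 term: -2
the series for exp(D) f terminates at order 4
exp(D) f = -2x^4 - (28/3)x^3 - 15x^2 - 10x - 7/3


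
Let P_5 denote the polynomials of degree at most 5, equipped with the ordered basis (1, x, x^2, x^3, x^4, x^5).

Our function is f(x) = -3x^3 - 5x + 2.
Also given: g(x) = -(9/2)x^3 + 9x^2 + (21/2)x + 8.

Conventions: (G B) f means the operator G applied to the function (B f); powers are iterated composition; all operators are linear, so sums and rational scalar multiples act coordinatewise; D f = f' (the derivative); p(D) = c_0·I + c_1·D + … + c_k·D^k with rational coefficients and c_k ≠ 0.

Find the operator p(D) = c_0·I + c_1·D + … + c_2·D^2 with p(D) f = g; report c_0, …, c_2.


D^0 f = -3x^3 - 5x + 2
D^1 f = -9x^2 - 5
D^2 f = -18x
matching coefficients of g against c_0 f + c_1 Df + … from the top degree down determines the c_i
solution: c_0 = 3/2, c_1 = -1, c_2 = -1

p(D) = (3/2)·I − D − D^2, i.e. c_0 = 3/2, c_1 = -1, c_2 = -1


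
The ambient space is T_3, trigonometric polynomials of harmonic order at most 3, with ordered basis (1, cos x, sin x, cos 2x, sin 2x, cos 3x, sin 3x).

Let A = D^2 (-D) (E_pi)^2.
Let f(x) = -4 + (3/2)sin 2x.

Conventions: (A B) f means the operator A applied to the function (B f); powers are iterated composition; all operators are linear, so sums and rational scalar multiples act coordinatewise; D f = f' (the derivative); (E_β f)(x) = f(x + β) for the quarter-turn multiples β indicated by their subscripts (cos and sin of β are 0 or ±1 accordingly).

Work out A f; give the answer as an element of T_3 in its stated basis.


the result is g(x) = 12cos 2x

E_pi f = -4 + (3/2)sin 2x
E_pi E_pi f = -4 + (3/2)sin 2x
D (E_pi)^2 f = 3cos 2x
(-D) (E_pi)^2 f = -3cos 2x
D (-D) (E_pi)^2 f = 6sin 2x
D D (-D) (E_pi)^2 f = 12cos 2x


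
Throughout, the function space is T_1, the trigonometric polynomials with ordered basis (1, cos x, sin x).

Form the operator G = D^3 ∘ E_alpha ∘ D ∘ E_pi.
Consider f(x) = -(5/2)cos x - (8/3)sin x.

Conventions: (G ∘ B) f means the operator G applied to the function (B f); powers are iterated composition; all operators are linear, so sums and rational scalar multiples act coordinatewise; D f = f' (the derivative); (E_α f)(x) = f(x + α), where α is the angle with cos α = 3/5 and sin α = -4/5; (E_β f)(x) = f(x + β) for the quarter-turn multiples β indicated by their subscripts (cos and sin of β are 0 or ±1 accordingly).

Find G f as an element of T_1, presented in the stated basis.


E_pi f = (5/2)cos x + (8/3)sin x
D E_pi f = (8/3)cos x - (5/2)sin x
E_alpha D E_pi f = (18/5)cos x + (19/30)sin x
D (E_alpha ∘ D) E_pi f = (19/30)cos x - (18/5)sin x
D D (E_alpha ∘ D) E_pi f = -(18/5)cos x - (19/30)sin x
D D D (E_alpha ∘ D) E_pi f = -(19/30)cos x + (18/5)sin x

the result is g(x) = -(19/30)cos x + (18/5)sin x


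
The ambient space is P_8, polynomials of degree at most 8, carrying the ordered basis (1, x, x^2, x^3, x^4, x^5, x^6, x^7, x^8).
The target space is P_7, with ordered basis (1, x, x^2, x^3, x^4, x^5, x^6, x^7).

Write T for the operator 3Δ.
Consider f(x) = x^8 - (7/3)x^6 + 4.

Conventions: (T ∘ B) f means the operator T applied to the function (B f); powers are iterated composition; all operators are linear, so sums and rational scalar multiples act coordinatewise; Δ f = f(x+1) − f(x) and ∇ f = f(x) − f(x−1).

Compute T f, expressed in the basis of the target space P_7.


Δ f = 8x^7 + 28x^6 + 42x^5 + 35x^4 + (28/3)x^3 - 7x^2 - 6x - 4/3
(3Δ) f = 24x^7 + 84x^6 + 126x^5 + 105x^4 + 28x^3 - 21x^2 - 18x - 4

g(x) = 24x^7 + 84x^6 + 126x^5 + 105x^4 + 28x^3 - 21x^2 - 18x - 4


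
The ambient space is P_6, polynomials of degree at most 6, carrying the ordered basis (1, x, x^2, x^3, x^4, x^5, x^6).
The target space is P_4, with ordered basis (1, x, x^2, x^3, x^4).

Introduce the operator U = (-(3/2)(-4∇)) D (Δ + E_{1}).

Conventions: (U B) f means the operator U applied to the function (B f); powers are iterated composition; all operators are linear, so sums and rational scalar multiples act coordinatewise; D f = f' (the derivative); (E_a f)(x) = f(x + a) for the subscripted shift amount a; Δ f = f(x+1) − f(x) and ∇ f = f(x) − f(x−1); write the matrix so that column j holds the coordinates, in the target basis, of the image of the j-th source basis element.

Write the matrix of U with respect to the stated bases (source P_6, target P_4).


the matrix is [[0, 0, 12, 54, 24, 90, 36]; [0, 0, 0, 36, 216, 120, 540]; [0, 0, 0, 0, 72, 540, 360]; [0, 0, 0, 0, 0, 120, 1080]; [0, 0, 0, 0, 0, 0, 180]] (rows listed top to bottom)

image of 1: 0
image of x: 0
image of x^2: 12
image of x^3: 36x + 54
image of x^4: 72x^2 + 216x + 24
image of x^5: 120x^3 + 540x^2 + 120x + 90
image of x^6: 180x^4 + 1080x^3 + 360x^2 + 540x + 36
each image's coordinates form column j of the matrix


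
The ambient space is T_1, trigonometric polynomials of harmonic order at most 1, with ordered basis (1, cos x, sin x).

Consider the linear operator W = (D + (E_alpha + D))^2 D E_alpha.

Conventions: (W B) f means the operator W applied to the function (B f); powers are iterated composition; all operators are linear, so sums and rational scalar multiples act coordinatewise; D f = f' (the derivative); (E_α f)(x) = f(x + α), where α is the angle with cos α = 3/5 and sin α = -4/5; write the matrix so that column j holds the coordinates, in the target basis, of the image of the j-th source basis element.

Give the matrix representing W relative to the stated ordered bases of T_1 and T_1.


image of 1: 0
image of cos x: -(216/125)cos x - (63/125)sin x
image of sin x: (63/125)cos x - (216/125)sin x
each image's coordinates form column j of the matrix

the matrix is [[0, 0, 0]; [0, -216/125, 63/125]; [0, -63/125, -216/125]] (rows listed top to bottom)


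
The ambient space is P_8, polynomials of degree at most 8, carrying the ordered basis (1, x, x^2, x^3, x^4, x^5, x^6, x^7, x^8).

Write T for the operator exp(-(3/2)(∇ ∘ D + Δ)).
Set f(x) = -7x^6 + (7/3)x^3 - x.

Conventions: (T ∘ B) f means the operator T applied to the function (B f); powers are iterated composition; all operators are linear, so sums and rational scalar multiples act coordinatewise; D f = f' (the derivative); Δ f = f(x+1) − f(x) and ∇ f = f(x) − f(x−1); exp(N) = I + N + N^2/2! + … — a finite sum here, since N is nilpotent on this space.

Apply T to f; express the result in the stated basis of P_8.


the image equals g(x) = -7x^6 + 63x^5 + (945/4)x^4 - (16681/6)x^3 + (34167/16)x^2 + (212483/16)x - 733553/64

order-1 term: 63x^5 + (945/2)x^4 - 420x^3 + 777x^2 - (567/2)x + 82
order-2 term: -(945/4)x^4 - 2835x^3 - (17955/4)x^2 + (13293/4)x - 7497/2
order-3 term: (945/2)x^3 + (25515/4)x^2 + (65205/4)x + 22617/8
order-4 term: -(8505/16)x^2 - (25515/4)x - 206955/16
order-5 term: (5103/16)x + 76545/32
order-6 term: -5103/64
the series for exp(-(3/2)(∇ ∘ D + Δ)) f terminates at order 6
exp(-(3/2)(∇ ∘ D + Δ)) f = -7x^6 + 63x^5 + (945/4)x^4 - (16681/6)x^3 + (34167/16)x^2 + (212483/16)x - 733553/64


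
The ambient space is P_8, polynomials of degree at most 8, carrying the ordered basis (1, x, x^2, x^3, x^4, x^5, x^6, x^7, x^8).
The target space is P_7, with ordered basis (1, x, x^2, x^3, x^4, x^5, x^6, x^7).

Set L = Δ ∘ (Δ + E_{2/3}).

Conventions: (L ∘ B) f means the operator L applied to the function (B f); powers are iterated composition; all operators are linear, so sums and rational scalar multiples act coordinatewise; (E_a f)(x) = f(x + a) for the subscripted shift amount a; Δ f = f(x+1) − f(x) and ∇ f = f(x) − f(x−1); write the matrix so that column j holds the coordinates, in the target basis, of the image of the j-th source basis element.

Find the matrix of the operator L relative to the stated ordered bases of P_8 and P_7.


the matrix is [[0, 1, 13/3, 31/3, 581/27, 3461/81, 6751/81, 117853/729, 685621/2187]; [0, 0, 2, 13, 124/3, 2905/27, 6922/27, 47257/81, 942824/729]; [0, 0, 0, 3, 26, 310/3, 2905/9, 24227/27, 189028/81]; [0, 0, 0, 0, 4, 130/3, 620/3, 20335/27, 193816/81]; [0, 0, 0, 0, 0, 5, 65, 1085/3, 40670/27]; [0, 0, 0, 0, 0, 0, 6, 91, 1736/3]; [0, 0, 0, 0, 0, 0, 0, 7, 364/3]; [0, 0, 0, 0, 0, 0, 0, 0, 8]] (rows listed top to bottom)

image of 1: 0
image of x: 1
image of x^2: 2x + 13/3
image of x^3: 3x^2 + 13x + 31/3
image of x^4: 4x^3 + 26x^2 + (124/3)x + 581/27
image of x^5: 5x^4 + (130/3)x^3 + (310/3)x^2 + (2905/27)x + 3461/81
image of x^6: 6x^5 + 65x^4 + (620/3)x^3 + (2905/9)x^2 + (6922/27)x + 6751/81
image of x^7: 7x^6 + 91x^5 + (1085/3)x^4 + (20335/27)x^3 + (24227/27)x^2 + (47257/81)x + 117853/729
image of x^8: 8x^7 + (364/3)x^6 + (1736/3)x^5 + (40670/27)x^4 + (193816/81)x^3 + (189028/81)x^2 + (942824/729)x + 685621/2187
each image's coordinates form column j of the matrix


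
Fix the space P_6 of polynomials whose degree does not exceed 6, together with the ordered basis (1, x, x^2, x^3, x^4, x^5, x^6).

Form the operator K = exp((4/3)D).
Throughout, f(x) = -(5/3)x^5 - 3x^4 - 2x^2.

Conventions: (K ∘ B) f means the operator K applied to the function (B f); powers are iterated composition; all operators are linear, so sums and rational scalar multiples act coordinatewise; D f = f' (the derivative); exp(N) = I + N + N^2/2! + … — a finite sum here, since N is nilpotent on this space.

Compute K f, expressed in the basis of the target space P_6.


g(x) = -(5/3)x^5 - (127/9)x^4 - (1232/27)x^3 - (5954/81)x^2 - (14608/243)x - 14624/729

order-1 term: -(100/9)x^4 - 16x^3 - (16/3)x
order-2 term: -(800/27)x^3 - 32x^2 - 32/9
order-3 term: -(3200/81)x^2 - (256/9)x
order-4 term: -(6400/243)x - 256/27
order-5 term: -5120/729
the series for exp((4/3)D) f terminates at order 5
exp((4/3)D) f = -(5/3)x^5 - (127/9)x^4 - (1232/27)x^3 - (5954/81)x^2 - (14608/243)x - 14624/729


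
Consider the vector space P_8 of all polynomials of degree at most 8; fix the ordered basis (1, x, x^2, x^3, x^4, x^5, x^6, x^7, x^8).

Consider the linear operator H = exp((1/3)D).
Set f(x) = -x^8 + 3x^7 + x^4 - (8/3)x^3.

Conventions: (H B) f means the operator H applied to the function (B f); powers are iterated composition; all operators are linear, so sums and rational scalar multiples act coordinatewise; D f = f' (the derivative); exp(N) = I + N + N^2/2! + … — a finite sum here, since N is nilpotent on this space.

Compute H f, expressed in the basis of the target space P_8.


order-1 term: -(8/3)x^7 + 7x^6 + (4/3)x^3 - (8/3)x^2
order-2 term: -(28/9)x^6 + 7x^5 + (2/3)x^2 - (8/9)x
order-3 term: -(56/27)x^5 + (35/9)x^4 + (4/27)x - 8/81
order-4 term: -(70/81)x^4 + (35/27)x^3 + 1/81
order-5 term: -(56/243)x^3 + (7/27)x^2
order-6 term: -(28/729)x^2 + (7/243)x
order-7 term: -(8/2187)x + 1/729
order-8 term: -1/6561
the series for exp((1/3)D) f terminates at order 8
exp((1/3)D) f = -x^8 + (1/3)x^7 + (35/9)x^6 + (133/27)x^5 + (326/81)x^4 - (65/243)x^3 - (1297/729)x^2 - (1565/2187)x - 559/6561

g(x) = -x^8 + (1/3)x^7 + (35/9)x^6 + (133/27)x^5 + (326/81)x^4 - (65/243)x^3 - (1297/729)x^2 - (1565/2187)x - 559/6561


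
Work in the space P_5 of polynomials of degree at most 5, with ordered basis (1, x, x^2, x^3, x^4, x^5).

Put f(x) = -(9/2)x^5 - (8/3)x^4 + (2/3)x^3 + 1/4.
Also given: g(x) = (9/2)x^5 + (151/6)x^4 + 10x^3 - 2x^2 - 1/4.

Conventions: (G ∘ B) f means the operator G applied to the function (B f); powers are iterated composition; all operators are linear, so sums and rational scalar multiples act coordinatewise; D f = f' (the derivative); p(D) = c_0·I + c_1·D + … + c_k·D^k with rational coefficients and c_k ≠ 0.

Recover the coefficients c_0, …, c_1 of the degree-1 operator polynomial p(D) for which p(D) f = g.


p(D) = -I − D, i.e. c_0 = -1, c_1 = -1

D^0 f = -(9/2)x^5 - (8/3)x^4 + (2/3)x^3 + 1/4
D^1 f = -(45/2)x^4 - (32/3)x^3 + 2x^2
matching coefficients of g against c_0 f + c_1 Df + … from the top degree down determines the c_i
solution: c_0 = -1, c_1 = -1


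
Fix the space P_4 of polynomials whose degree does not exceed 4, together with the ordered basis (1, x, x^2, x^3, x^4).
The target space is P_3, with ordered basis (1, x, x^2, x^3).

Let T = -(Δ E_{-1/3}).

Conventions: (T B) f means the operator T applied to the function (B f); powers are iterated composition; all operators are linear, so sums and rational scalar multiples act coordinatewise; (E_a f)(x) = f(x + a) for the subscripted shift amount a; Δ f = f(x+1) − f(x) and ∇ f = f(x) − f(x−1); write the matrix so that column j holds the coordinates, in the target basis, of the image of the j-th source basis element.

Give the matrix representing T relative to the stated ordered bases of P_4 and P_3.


the matrix is [[0, -1, -1/3, -1/3, -5/27]; [0, 0, -2, -1, -4/3]; [0, 0, 0, -3, -2]; [0, 0, 0, 0, -4]] (rows listed top to bottom)

image of 1: 0
image of x: -1
image of x^2: -2x - 1/3
image of x^3: -3x^2 - x - 1/3
image of x^4: -4x^3 - 2x^2 - (4/3)x - 5/27
each image's coordinates form column j of the matrix


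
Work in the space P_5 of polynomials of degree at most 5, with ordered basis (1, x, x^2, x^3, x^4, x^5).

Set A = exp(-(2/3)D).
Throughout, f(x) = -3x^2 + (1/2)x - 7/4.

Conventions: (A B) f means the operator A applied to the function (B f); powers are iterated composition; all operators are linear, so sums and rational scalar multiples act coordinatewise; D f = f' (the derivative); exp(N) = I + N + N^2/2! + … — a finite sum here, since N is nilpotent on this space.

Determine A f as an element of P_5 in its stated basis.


order-1 term: 4x - 1/3
order-2 term: -4/3
the series for exp(-(2/3)D) f terminates at order 2
exp(-(2/3)D) f = -3x^2 + (9/2)x - 41/12

the image equals g(x) = -3x^2 + (9/2)x - 41/12


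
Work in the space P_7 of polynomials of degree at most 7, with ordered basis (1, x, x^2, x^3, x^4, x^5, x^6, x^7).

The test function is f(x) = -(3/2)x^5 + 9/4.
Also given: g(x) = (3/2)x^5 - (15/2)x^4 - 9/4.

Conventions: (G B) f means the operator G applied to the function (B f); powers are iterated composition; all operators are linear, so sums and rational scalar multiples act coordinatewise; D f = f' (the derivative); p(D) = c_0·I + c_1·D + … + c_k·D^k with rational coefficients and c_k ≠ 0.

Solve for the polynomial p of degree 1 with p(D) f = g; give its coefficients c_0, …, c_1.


D^0 f = -(3/2)x^5 + 9/4
D^1 f = -(15/2)x^4
matching coefficients of g against c_0 f + c_1 Df + … from the top degree down determines the c_i
solution: c_0 = -1, c_1 = 1

c_0 = -1, c_1 = 1


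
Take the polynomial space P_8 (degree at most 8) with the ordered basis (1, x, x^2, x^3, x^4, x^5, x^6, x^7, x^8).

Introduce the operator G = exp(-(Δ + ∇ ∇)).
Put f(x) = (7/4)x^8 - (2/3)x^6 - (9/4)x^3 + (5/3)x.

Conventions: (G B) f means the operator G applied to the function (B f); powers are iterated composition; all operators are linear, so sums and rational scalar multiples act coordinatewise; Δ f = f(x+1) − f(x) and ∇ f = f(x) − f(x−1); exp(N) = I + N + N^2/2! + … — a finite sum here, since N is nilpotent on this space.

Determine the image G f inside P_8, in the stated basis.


order-1 term: -14x^7 - 147x^6 + 494x^5 - (3615/2)x^4 + (8326/3)x^3 - (11721/4)x^2 + (6617/4)x - 2503/6
order-2 term: 49x^6 + 882x^5 + (1695/2)x^4 - 7470x^3 + 36729x^2 - (223443/4)x + 104944/3
order-3 term: -98x^5 - 2205x^4 - (24950/3)x^3 + 13410x^2 - 15634x - 109197/4
order-4 term: (245/2)x^4 + 2940x^3 + 14935x^2 + 2820x - 107839/12
order-5 term: -98x^3 - 2205x^2 - 10776x - 13905/2
order-6 term: 49x^2 + 882x + 16901/6
order-7 term: -14x - 147
order-8 term: 7/4
the series for exp(-(Δ + ∇ ∇)) f terminates at order 8
exp(-(Δ + ∇ ∇)) f = (7/4)x^8 - 14x^7 - (296/3)x^6 + 1278x^5 - (6085/2)x^4 - (122059/12)x^3 + (239951/4)x^2 - (461561/6)x - 72031/12

the result is g(x) = (7/4)x^8 - 14x^7 - (296/3)x^6 + 1278x^5 - (6085/2)x^4 - (122059/12)x^3 + (239951/4)x^2 - (461561/6)x - 72031/12


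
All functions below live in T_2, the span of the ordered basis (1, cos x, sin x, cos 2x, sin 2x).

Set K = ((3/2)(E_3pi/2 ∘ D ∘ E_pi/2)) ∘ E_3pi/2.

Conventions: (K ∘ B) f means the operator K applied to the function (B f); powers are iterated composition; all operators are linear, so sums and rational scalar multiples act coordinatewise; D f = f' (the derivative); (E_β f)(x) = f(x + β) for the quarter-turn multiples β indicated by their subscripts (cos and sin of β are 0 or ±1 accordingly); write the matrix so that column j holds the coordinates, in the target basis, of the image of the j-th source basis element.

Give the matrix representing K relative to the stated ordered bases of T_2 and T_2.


image of 1: 0
image of cos x: (3/2)cos x
image of sin x: (3/2)sin x
image of cos 2x: 3sin 2x
image of sin 2x: -3cos 2x
each image's coordinates form column j of the matrix

the matrix is [[0, 0, 0, 0, 0]; [0, 3/2, 0, 0, 0]; [0, 0, 3/2, 0, 0]; [0, 0, 0, 0, -3]; [0, 0, 0, 3, 0]] (rows listed top to bottom)


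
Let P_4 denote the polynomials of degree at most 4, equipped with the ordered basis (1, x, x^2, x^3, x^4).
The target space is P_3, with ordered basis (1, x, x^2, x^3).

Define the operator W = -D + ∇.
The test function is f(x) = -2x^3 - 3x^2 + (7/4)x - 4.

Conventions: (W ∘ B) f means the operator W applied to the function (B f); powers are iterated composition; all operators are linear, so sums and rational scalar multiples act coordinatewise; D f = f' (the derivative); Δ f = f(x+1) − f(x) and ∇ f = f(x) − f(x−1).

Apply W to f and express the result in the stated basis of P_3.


D f = -6x^2 - 6x + 7/4
(-D) f = 6x^2 + 6x - 7/4
∇ f = -6x^2 + 11/4
(-D + ∇) f = 6x + 1

g(x) = 6x + 1


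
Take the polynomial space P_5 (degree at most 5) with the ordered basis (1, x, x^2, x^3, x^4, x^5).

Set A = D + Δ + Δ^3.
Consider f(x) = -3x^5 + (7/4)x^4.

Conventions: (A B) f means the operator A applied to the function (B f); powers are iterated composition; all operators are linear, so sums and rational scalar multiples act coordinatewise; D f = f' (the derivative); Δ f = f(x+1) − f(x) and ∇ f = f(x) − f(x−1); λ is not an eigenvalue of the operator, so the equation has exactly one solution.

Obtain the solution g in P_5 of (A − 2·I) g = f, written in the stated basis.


write g with unknown coordinates in the stated basis and equate coefficients in (A − 2·I) g = f
solving from the highest basis element down gives g = (3/2)x^5 + (53/8)x^4 + 34x^3 + (1395/8)x^2 + (2525/4)x + 4293/4
check: A g = 15x^4 + 68x^3 + (1395/4)x^2 + (2525/2)x + 4293/2
so A g − 2·g = -3x^5 + (7/4)x^4 = f ✓

the image equals g(x) = (3/2)x^5 + (53/8)x^4 + 34x^3 + (1395/8)x^2 + (2525/4)x + 4293/4


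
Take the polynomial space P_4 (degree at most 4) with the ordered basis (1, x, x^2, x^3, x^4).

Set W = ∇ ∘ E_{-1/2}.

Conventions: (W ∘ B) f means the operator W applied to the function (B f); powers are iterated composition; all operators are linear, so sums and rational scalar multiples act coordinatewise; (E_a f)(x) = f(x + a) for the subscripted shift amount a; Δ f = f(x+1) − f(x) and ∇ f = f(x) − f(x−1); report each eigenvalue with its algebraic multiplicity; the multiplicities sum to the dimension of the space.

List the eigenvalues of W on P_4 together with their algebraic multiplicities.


image of 1: 0
image of x: 1
image of x^2: 2x - 2
image of x^3: 3x^2 - 6x + 13/4
image of x^4: 4x^3 - 12x^2 + 13x - 5
the matrix is upper triangular; its diagonal is (0, 0, 0, 0, 0)
for a triangular matrix the eigenvalues are the diagonal entries, with algebraic multiplicity their repetition count

λ = 0 (multiplicity 5)


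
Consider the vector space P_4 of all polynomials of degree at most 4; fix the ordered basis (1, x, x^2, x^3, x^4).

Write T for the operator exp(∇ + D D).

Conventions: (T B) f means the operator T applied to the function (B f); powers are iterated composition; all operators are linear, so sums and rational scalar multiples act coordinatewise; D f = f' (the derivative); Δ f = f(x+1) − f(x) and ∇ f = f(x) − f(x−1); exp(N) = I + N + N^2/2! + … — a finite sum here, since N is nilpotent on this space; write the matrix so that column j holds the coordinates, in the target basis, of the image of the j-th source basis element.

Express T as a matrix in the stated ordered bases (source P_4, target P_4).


image of 1: 1
image of x: x + 1
image of x^2: x^2 + 2x + 2
image of x^3: x^3 + 3x^2 + 6x + 5
image of x^4: x^4 + 4x^3 + 12x^2 + 20x + 13
each image's coordinates form column j of the matrix

the matrix is [[1, 1, 2, 5, 13]; [0, 1, 2, 6, 20]; [0, 0, 1, 3, 12]; [0, 0, 0, 1, 4]; [0, 0, 0, 0, 1]] (rows listed top to bottom)


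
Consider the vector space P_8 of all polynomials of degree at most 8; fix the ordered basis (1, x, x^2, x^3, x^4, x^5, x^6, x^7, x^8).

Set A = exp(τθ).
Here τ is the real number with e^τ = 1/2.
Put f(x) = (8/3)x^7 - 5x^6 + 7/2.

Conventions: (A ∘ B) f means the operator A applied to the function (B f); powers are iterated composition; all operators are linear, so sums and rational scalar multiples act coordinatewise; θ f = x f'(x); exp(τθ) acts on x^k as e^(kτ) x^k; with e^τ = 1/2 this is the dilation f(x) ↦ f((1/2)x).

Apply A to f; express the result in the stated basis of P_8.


exp(τθ) x^k = e^(kτ) x^k; with e^τ = 1/2 this sends x^k to (1/2)^k x^k
x^6 ↦ 1/64 x^6
x^7 ↦ 1/128 x^7
applying this coordinatewise to f: exp(τθ) f = (1/48)x^7 - (5/64)x^6 + 7/2

the image equals g(x) = (1/48)x^7 - (5/64)x^6 + 7/2
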